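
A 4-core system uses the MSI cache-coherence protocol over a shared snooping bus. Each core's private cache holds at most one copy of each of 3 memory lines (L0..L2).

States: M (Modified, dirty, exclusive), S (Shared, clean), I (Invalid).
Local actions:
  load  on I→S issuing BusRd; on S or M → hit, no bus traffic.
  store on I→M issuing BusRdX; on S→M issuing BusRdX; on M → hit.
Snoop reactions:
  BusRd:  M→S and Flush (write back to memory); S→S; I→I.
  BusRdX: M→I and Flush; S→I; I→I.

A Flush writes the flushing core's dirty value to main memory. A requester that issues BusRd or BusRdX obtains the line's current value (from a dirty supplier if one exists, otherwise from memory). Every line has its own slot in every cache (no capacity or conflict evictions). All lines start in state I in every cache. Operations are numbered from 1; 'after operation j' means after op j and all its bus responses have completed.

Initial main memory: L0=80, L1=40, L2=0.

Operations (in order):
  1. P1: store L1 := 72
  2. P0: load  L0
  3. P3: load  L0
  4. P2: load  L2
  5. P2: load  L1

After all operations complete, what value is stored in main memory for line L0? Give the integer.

[1] P1: store L1 := 72 | P0:I, P1:M(72), P2:I, P3:I | bus: BusRdX
[2] P0: load  L0 | P0:S(80), P1:I, P2:I, P3:I | bus: BusRd
[3] P3: load  L0 | P0:S(80), P1:I, P2:I, P3:S(80) | bus: BusRd
[4] P2: load  L2 | P0:I, P1:I, P2:S(0), P3:I | bus: BusRd
[5] P2: load  L1 | P0:I, P1:S(72), P2:S(72), P3:I | bus: BusRd,Flush

memory[L0] = 80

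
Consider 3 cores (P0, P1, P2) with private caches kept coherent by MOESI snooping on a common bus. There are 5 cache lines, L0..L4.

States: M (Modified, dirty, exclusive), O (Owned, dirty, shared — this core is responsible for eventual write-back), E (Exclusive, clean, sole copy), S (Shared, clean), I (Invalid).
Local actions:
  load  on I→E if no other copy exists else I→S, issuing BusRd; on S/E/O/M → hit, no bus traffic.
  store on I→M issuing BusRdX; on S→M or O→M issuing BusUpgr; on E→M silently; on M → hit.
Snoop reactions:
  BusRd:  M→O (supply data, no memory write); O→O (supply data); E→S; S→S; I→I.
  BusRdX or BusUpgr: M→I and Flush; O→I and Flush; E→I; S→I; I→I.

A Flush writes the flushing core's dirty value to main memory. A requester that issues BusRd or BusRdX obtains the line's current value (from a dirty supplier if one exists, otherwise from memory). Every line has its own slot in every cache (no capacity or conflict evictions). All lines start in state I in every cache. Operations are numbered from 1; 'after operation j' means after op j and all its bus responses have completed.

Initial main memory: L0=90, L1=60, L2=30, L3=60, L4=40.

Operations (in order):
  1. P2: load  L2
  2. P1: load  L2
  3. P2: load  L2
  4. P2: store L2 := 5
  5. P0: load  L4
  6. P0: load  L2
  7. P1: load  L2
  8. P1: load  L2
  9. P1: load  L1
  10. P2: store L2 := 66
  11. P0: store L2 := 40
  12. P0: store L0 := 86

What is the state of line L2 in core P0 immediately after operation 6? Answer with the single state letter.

  op1 P2: load  L2 → I/I/E on L2; bus BusRd; mem=30
  op2 P1: load  L2 → I/S/S on L2; bus BusRd; mem=30
  op3 P2: load  L2 → I/S/S on L2; bus (none); mem=30
  op4 P2: store L2 := 5 → I/I/M on L2; bus BusUpgr; mem=30
  op5 P0: load  L4 → E/I/I on L4; bus BusRd; mem=40
  op6 P0: load  L2 → S/I/O on L2; bus BusRd; mem=30
  op7 P1: load  L2 → S/S/O on L2; bus BusRd; mem=30
  op8 P1: load  L2 → S/S/O on L2; bus (none); mem=30
  op9 P1: load  L1 → I/E/I on L1; bus BusRd; mem=60
  op10 P2: store L2 := 66 → I/I/M on L2; bus BusUpgr; mem=30
  op11 P0: store L2 := 40 → M/I/I on L2; bus BusRdX Flush; mem=66
  op12 P0: store L0 := 86 → M/I/I on L0; bus BusRdX; mem=90

state = S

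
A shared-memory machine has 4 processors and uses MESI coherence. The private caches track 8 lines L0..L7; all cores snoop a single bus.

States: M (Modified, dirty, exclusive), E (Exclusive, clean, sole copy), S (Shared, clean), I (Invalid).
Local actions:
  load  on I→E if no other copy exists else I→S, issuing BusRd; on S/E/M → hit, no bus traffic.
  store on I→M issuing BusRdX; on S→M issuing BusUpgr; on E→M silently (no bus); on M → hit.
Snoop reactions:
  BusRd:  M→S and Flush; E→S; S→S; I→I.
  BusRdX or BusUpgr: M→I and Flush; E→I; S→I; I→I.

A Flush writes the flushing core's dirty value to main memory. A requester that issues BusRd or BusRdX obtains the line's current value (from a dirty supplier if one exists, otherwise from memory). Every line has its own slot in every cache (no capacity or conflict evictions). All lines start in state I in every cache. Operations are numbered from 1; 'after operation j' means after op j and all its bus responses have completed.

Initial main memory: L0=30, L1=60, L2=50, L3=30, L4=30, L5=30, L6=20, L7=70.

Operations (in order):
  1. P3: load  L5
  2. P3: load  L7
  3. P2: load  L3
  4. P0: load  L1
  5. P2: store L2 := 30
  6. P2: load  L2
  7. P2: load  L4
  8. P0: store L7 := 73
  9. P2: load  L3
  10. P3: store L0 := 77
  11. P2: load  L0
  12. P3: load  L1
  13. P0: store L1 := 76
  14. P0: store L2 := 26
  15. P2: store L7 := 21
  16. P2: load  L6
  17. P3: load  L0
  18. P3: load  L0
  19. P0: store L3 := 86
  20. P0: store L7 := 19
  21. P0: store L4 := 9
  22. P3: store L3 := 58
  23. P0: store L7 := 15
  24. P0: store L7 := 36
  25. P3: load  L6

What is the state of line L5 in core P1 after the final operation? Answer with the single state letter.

step 1: P3: load  L5  ⟶  IIIE  (L5)  txn=BusRd  M[L5]=30
step 2: P3: load  L7  ⟶  IIIE  (L7)  txn=BusRd  M[L7]=70
step 3: P2: load  L3  ⟶  IIEI  (L3)  txn=BusRd  M[L3]=30
step 4: P0: load  L1  ⟶  EIII  (L1)  txn=BusRd  M[L1]=60
step 5: P2: store L2 := 30  ⟶  IIMI  (L2)  txn=BusRdX  M[L2]=50
step 6: P2: load  L2  ⟶  IIMI  (L2)  txn=∅  M[L2]=50
step 7: P2: load  L4  ⟶  IIEI  (L4)  txn=BusRd  M[L4]=30
step 8: P0: store L7 := 73  ⟶  MIII  (L7)  txn=BusRdX  M[L7]=70
step 9: P2: load  L3  ⟶  IIEI  (L3)  txn=∅  M[L3]=30
step 10: P3: store L0 := 77  ⟶  IIIM  (L0)  txn=BusRdX  M[L0]=30
step 11: P2: load  L0  ⟶  IISS  (L0)  txn=BusRd+Flush  M[L0]=77
step 12: P3: load  L1  ⟶  SIIS  (L1)  txn=BusRd  M[L1]=60
step 13: P0: store L1 := 76  ⟶  MIII  (L1)  txn=BusUpgr  M[L1]=60
step 14: P0: store L2 := 26  ⟶  MIII  (L2)  txn=BusRdX+Flush  M[L2]=30
step 15: P2: store L7 := 21  ⟶  IIMI  (L7)  txn=BusRdX+Flush  M[L7]=73
step 16: P2: load  L6  ⟶  IIEI  (L6)  txn=BusRd  M[L6]=20
step 17: P3: load  L0  ⟶  IISS  (L0)  txn=∅  M[L0]=77
step 18: P3: load  L0  ⟶  IISS  (L0)  txn=∅  M[L0]=77
step 19: P0: store L3 := 86  ⟶  MIII  (L3)  txn=BusRdX  M[L3]=30
step 20: P0: store L7 := 19  ⟶  MIII  (L7)  txn=BusRdX+Flush  M[L7]=21
step 21: P0: store L4 := 9  ⟶  MIII  (L4)  txn=BusRdX  M[L4]=30
step 22: P3: store L3 := 58  ⟶  IIIM  (L3)  txn=BusRdX+Flush  M[L3]=86
step 23: P0: store L7 := 15  ⟶  MIII  (L7)  txn=∅  M[L7]=21
step 24: P0: store L7 := 36  ⟶  MIII  (L7)  txn=∅  M[L7]=21
step 25: P3: load  L6  ⟶  IISS  (L6)  txn=BusRd  M[L6]=20

state = I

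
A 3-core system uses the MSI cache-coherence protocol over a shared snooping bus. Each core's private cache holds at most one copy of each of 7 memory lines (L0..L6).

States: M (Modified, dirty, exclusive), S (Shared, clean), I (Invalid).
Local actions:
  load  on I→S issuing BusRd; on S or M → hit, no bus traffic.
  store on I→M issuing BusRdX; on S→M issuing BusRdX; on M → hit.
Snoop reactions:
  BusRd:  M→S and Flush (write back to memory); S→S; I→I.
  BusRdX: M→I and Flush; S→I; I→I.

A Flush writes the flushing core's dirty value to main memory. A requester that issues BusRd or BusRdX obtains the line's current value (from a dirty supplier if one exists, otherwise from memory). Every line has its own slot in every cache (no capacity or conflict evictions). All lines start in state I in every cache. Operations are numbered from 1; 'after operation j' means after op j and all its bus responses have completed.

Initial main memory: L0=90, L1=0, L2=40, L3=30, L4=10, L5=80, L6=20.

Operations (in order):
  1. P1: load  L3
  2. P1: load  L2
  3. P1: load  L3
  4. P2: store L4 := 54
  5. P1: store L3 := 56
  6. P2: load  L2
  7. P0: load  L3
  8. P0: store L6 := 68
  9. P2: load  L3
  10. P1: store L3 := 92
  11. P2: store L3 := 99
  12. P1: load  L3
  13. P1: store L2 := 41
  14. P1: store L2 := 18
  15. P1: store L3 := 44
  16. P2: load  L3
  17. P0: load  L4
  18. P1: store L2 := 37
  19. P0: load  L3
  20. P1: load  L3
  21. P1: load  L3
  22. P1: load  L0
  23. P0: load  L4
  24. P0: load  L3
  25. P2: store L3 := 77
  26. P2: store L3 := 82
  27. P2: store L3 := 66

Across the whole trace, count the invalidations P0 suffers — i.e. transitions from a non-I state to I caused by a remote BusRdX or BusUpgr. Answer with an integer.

step 1: P1: load  L3  ⟶  ISI  (L3)  txn=BusRd  M[L3]=30
step 2: P1: load  L2  ⟶  ISI  (L2)  txn=BusRd  M[L2]=40
step 3: P1: load  L3  ⟶  ISI  (L3)  txn=∅  M[L3]=30
step 4: P2: store L4 := 54  ⟶  IIM  (L4)  txn=BusRdX  M[L4]=10
step 5: P1: store L3 := 56  ⟶  IMI  (L3)  txn=BusRdX  M[L3]=30
step 6: P2: load  L2  ⟶  ISS  (L2)  txn=BusRd  M[L2]=40
step 7: P0: load  L3  ⟶  SSI  (L3)  txn=BusRd+Flush  M[L3]=56
step 8: P0: store L6 := 68  ⟶  MII  (L6)  txn=BusRdX  M[L6]=20
step 9: P2: load  L3  ⟶  SSS  (L3)  txn=BusRd  M[L3]=56
step 10: P1: store L3 := 92  ⟶  IMI  (L3)  txn=BusRdX  M[L3]=56
step 11: P2: store L3 := 99  ⟶  IIM  (L3)  txn=BusRdX+Flush  M[L3]=92
step 12: P1: load  L3  ⟶  ISS  (L3)  txn=BusRd+Flush  M[L3]=99
step 13: P1: store L2 := 41  ⟶  IMI  (L2)  txn=BusRdX  M[L2]=40
step 14: P1: store L2 := 18  ⟶  IMI  (L2)  txn=∅  M[L2]=40
step 15: P1: store L3 := 44  ⟶  IMI  (L3)  txn=BusRdX  M[L3]=99
step 16: P2: load  L3  ⟶  ISS  (L3)  txn=BusRd+Flush  M[L3]=44
step 17: P0: load  L4  ⟶  SIS  (L4)  txn=BusRd+Flush  M[L4]=54
step 18: P1: store L2 := 37  ⟶  IMI  (L2)  txn=∅  M[L2]=40
step 19: P0: load  L3  ⟶  SSS  (L3)  txn=BusRd  M[L3]=44
step 20: P1: load  L3  ⟶  SSS  (L3)  txn=∅  M[L3]=44
step 21: P1: load  L3  ⟶  SSS  (L3)  txn=∅  M[L3]=44
step 22: P1: load  L0  ⟶  ISI  (L0)  txn=BusRd  M[L0]=90
step 23: P0: load  L4  ⟶  SIS  (L4)  txn=∅  M[L4]=54
step 24: P0: load  L3  ⟶  SSS  (L3)  txn=∅  M[L3]=44
step 25: P2: store L3 := 77  ⟶  IIM  (L3)  txn=BusRdX  M[L3]=44
step 26: P2: store L3 := 82  ⟶  IIM  (L3)  txn=∅  M[L3]=44
step 27: P2: store L3 := 66  ⟶  IIM  (L3)  txn=∅  M[L3]=44

invalidations = 2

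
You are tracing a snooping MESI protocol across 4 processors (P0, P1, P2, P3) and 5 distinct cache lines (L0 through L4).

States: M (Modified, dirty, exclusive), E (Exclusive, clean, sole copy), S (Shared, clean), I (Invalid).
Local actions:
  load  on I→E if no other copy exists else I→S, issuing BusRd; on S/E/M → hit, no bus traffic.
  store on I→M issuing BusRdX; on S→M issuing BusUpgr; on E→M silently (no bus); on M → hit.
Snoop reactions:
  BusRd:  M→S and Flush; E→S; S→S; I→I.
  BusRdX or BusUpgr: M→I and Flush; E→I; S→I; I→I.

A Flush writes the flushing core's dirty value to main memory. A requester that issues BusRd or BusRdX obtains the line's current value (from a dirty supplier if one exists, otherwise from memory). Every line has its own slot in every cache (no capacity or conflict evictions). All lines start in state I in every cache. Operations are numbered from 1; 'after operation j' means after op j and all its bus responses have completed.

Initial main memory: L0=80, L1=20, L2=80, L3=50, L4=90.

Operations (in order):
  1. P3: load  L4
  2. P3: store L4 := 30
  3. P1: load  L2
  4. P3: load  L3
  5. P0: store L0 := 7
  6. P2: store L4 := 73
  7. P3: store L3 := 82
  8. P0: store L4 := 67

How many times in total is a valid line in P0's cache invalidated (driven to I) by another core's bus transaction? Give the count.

[1] P3: load  L4 | P0:I, P1:I, P2:I, P3:E(90) | bus: BusRd
[2] P3: store L4 := 30 | P0:I, P1:I, P2:I, P3:M(30) | bus: none
[3] P1: load  L2 | P0:I, P1:E(80), P2:I, P3:I | bus: BusRd
[4] P3: load  L3 | P0:I, P1:I, P2:I, P3:E(50) | bus: BusRd
[5] P0: store L0 := 7 | P0:M(7), P1:I, P2:I, P3:I | bus: BusRdX
[6] P2: store L4 := 73 | P0:I, P1:I, P2:M(73), P3:I | bus: BusRdX,Flush
[7] P3: store L3 := 82 | P0:I, P1:I, P2:I, P3:M(82) | bus: none
[8] P0: store L4 := 67 | P0:M(67), P1:I, P2:I, P3:I | bus: BusRdX,Flush

invalidations = 0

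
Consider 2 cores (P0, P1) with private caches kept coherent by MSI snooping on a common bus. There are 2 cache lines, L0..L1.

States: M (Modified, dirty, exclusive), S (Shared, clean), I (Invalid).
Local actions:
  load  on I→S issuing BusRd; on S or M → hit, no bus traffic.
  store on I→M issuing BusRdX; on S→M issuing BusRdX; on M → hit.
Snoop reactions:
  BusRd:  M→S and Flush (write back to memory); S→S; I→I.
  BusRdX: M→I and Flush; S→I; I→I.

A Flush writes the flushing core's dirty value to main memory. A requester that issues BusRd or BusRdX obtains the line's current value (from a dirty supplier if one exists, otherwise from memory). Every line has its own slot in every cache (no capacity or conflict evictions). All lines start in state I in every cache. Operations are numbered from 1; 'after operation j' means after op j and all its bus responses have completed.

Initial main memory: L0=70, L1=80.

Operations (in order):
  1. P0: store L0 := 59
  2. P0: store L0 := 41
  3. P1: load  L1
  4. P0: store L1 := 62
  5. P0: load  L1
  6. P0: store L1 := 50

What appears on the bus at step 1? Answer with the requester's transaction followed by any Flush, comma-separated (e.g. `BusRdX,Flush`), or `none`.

1. P0: store L0 := 59  bus=[BusRdX]  L0: P0=M P1=I  mem[L0]=70
2. P0: store L0 := 41  bus=[-]  L0: P0=M P1=I  mem[L0]=70
3. P1: load  L1  bus=[BusRd]  L1: P0=I P1=S  mem[L1]=80
4. P0: store L1 := 62  bus=[BusRdX]  L1: P0=M P1=I  mem[L1]=80
5. P0: load  L1  bus=[-]  L1: P0=M P1=I  mem[L1]=80
6. P0: store L1 := 50  bus=[-]  L1: P0=M P1=I  mem[L1]=80

bus = BusRdX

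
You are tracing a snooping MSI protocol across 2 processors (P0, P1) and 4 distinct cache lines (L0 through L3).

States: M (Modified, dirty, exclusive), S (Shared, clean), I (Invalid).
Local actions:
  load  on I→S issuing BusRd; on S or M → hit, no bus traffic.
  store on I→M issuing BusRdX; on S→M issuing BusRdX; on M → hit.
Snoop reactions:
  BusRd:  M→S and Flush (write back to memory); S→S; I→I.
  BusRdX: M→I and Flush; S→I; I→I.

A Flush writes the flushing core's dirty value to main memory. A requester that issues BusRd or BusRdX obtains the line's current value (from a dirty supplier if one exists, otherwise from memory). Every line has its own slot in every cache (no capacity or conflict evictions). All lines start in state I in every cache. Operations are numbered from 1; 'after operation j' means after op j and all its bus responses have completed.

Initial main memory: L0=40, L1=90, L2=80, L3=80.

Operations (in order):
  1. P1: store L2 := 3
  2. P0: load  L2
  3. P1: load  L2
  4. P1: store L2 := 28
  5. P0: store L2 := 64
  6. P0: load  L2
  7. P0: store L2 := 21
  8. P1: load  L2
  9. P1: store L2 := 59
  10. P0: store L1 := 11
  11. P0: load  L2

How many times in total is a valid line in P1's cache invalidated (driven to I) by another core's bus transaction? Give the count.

  op1 P1: store L2 := 3 → I/M on L2; bus BusRdX; mem=80
  op2 P0: load  L2 → S/S on L2; bus BusRd Flush; mem=3
  op3 P1: load  L2 → S/S on L2; bus (none); mem=3
  op4 P1: store L2 := 28 → I/M on L2; bus BusRdX; mem=3
  op5 P0: store L2 := 64 → M/I on L2; bus BusRdX Flush; mem=28
  op6 P0: load  L2 → M/I on L2; bus (none); mem=28
  op7 P0: store L2 := 21 → M/I on L2; bus (none); mem=28
  op8 P1: load  L2 → S/S on L2; bus BusRd Flush; mem=21
  op9 P1: store L2 := 59 → I/M on L2; bus BusRdX; mem=21
  op10 P0: store L1 := 11 → M/I on L1; bus BusRdX; mem=90
  op11 P0: load  L2 → S/S on L2; bus BusRd Flush; mem=59

invalidations = 1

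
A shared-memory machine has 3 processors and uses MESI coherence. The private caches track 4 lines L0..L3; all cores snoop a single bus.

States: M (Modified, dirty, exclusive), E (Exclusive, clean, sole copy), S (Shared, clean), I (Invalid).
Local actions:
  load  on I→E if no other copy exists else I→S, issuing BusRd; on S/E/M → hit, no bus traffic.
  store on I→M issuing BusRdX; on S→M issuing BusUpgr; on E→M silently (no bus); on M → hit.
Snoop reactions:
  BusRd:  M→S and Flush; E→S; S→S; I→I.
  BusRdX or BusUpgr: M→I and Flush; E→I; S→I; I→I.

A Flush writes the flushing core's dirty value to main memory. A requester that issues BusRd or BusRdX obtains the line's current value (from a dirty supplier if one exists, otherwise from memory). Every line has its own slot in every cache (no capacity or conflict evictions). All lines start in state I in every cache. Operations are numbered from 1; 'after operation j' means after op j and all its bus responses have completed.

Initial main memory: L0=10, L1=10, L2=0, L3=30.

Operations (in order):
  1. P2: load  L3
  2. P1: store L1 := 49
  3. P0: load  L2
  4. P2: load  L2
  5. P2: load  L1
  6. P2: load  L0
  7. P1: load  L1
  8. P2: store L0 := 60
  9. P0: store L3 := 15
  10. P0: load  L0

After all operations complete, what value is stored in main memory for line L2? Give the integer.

memory[L2] = 0

  op1 P2: load  L3 → I/I/E on L3; bus BusRd; mem=30
  op2 P1: store L1 := 49 → I/M/I on L1; bus BusRdX; mem=10
  op3 P0: load  L2 → E/I/I on L2; bus BusRd; mem=0
  op4 P2: load  L2 → S/I/S on L2; bus BusRd; mem=0
  op5 P2: load  L1 → I/S/S on L1; bus BusRd Flush; mem=49
  op6 P2: load  L0 → I/I/E on L0; bus BusRd; mem=10
  op7 P1: load  L1 → I/S/S on L1; bus (none); mem=49
  op8 P2: store L0 := 60 → I/I/M on L0; bus (none); mem=10
  op9 P0: store L3 := 15 → M/I/I on L3; bus BusRdX; mem=30
  op10 P0: load  L0 → S/I/S on L0; bus BusRd Flush; mem=60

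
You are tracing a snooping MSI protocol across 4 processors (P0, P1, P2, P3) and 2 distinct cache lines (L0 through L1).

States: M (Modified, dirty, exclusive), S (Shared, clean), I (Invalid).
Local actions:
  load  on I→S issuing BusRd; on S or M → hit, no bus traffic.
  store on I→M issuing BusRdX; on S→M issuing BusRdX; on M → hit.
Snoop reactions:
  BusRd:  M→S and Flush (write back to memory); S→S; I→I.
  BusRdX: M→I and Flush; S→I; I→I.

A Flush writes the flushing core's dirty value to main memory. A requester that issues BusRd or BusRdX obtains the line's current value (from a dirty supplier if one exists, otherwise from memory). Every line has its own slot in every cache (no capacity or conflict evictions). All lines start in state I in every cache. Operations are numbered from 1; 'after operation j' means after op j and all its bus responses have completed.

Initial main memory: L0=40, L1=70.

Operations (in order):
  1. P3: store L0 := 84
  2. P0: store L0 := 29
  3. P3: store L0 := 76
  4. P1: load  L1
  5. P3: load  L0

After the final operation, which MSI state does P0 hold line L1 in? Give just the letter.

state = I

  op1 P3: store L0 := 84 → I/I/I/M on L0; bus BusRdX; mem=40
  op2 P0: store L0 := 29 → M/I/I/I on L0; bus BusRdX Flush; mem=84
  op3 P3: store L0 := 76 → I/I/I/M on L0; bus BusRdX Flush; mem=29
  op4 P1: load  L1 → I/S/I/I on L1; bus BusRd; mem=70
  op5 P3: load  L0 → I/I/I/M on L0; bus (none); mem=29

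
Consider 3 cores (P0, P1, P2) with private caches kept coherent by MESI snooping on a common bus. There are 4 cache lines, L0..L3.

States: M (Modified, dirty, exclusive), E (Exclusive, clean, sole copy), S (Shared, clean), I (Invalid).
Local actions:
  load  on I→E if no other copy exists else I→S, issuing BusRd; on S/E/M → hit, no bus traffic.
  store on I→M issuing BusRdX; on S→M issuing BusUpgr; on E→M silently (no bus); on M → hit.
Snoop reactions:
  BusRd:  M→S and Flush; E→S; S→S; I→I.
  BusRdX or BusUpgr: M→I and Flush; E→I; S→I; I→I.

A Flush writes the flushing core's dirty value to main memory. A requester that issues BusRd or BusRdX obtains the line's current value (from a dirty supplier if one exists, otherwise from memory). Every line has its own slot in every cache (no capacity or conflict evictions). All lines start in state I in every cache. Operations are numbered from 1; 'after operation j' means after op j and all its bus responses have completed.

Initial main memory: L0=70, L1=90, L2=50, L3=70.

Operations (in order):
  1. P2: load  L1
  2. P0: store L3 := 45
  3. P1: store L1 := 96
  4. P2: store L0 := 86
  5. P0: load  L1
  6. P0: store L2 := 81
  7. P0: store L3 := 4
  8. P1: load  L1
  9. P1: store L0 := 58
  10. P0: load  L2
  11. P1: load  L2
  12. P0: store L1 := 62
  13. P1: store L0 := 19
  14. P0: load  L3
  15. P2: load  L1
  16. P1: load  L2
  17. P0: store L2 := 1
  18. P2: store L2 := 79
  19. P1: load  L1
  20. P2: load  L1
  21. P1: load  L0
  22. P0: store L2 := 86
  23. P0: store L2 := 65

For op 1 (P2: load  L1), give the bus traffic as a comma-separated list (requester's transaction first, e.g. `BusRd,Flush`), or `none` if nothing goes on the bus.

bus = BusRd

1. P2: load  L1  bus=[BusRd]  L1: P0=I P1=I P2=E  mem[L1]=90
2. P0: store L3 := 45  bus=[BusRdX]  L3: P0=M P1=I P2=I  mem[L3]=70
3. P1: store L1 := 96  bus=[BusRdX]  L1: P0=I P1=M P2=I  mem[L1]=90
4. P2: store L0 := 86  bus=[BusRdX]  L0: P0=I P1=I P2=M  mem[L0]=70
5. P0: load  L1  bus=[BusRd,Flush]  L1: P0=S P1=S P2=I  mem[L1]=96
6. P0: store L2 := 81  bus=[BusRdX]  L2: P0=M P1=I P2=I  mem[L2]=50
7. P0: store L3 := 4  bus=[-]  L3: P0=M P1=I P2=I  mem[L3]=70
8. P1: load  L1  bus=[-]  L1: P0=S P1=S P2=I  mem[L1]=96
9. P1: store L0 := 58  bus=[BusRdX,Flush]  L0: P0=I P1=M P2=I  mem[L0]=86
10. P0: load  L2  bus=[-]  L2: P0=M P1=I P2=I  mem[L2]=50
11. P1: load  L2  bus=[BusRd,Flush]  L2: P0=S P1=S P2=I  mem[L2]=81
12. P0: store L1 := 62  bus=[BusUpgr]  L1: P0=M P1=I P2=I  mem[L1]=96
13. P1: store L0 := 19  bus=[-]  L0: P0=I P1=M P2=I  mem[L0]=86
14. P0: load  L3  bus=[-]  L3: P0=M P1=I P2=I  mem[L3]=70
15. P2: load  L1  bus=[BusRd,Flush]  L1: P0=S P1=I P2=S  mem[L1]=62
16. P1: load  L2  bus=[-]  L2: P0=S P1=S P2=I  mem[L2]=81
17. P0: store L2 := 1  bus=[BusUpgr]  L2: P0=M P1=I P2=I  mem[L2]=81
18. P2: store L2 := 79  bus=[BusRdX,Flush]  L2: P0=I P1=I P2=M  mem[L2]=1
19. P1: load  L1  bus=[BusRd]  L1: P0=S P1=S P2=S  mem[L1]=62
20. P2: load  L1  bus=[-]  L1: P0=S P1=S P2=S  mem[L1]=62
21. P1: load  L0  bus=[-]  L0: P0=I P1=M P2=I  mem[L0]=86
22. P0: store L2 := 86  bus=[BusRdX,Flush]  L2: P0=M P1=I P2=I  mem[L2]=79
23. P0: store L2 := 65  bus=[-]  L2: P0=M P1=I P2=I  mem[L2]=79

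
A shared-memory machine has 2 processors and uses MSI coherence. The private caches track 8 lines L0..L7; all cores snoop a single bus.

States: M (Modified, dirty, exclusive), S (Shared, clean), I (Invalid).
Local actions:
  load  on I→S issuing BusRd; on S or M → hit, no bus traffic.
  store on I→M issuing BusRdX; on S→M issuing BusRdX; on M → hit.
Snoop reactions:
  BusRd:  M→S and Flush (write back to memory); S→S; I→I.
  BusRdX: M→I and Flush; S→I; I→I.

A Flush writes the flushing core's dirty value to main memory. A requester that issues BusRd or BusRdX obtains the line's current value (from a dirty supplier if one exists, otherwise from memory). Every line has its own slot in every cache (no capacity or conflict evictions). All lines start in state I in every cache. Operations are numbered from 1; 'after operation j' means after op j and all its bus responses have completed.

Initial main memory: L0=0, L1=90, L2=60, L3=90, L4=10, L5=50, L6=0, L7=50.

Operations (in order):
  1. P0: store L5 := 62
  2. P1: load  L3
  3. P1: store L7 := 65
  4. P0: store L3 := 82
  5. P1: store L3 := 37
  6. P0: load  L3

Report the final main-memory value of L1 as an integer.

[1] P0: store L5 := 62 | P0:M(62), P1:I | bus: BusRdX
[2] P1: load  L3 | P0:I, P1:S(90) | bus: BusRd
[3] P1: store L7 := 65 | P0:I, P1:M(65) | bus: BusRdX
[4] P0: store L3 := 82 | P0:M(82), P1:I | bus: BusRdX
[5] P1: store L3 := 37 | P0:I, P1:M(37) | bus: BusRdX,Flush
[6] P0: load  L3 | P0:S(37), P1:S(37) | bus: BusRd,Flush

memory[L1] = 90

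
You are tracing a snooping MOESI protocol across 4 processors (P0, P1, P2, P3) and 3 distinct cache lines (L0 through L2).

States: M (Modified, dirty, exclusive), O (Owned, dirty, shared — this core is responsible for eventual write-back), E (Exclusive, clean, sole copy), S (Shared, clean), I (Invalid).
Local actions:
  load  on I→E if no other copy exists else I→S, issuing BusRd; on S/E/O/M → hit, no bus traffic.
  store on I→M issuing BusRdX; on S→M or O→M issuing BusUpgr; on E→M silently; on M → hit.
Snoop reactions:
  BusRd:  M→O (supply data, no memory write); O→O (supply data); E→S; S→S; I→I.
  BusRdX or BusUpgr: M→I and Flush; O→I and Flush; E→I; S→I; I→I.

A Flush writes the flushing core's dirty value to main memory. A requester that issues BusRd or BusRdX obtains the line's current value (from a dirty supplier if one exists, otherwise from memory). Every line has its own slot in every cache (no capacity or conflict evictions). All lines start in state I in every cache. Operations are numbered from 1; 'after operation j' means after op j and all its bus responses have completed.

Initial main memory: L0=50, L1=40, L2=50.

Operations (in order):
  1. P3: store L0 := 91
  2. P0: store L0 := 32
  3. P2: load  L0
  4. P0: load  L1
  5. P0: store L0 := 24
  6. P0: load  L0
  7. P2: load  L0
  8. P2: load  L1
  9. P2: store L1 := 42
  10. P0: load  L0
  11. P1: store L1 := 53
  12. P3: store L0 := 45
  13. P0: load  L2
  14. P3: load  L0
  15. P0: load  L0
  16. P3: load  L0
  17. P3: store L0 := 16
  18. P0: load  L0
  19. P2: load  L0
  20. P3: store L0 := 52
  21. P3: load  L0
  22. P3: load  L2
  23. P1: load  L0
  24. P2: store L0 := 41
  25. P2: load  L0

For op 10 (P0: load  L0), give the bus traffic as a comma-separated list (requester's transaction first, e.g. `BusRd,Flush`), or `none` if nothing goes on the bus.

1. P3: store L0 := 91  bus=[BusRdX]  L0: P0=I P1=I P2=I P3=M  mem[L0]=50
2. P0: store L0 := 32  bus=[BusRdX,Flush]  L0: P0=M P1=I P2=I P3=I  mem[L0]=91
3. P2: load  L0  bus=[BusRd]  L0: P0=O P1=I P2=S P3=I  mem[L0]=91
4. P0: load  L1  bus=[BusRd]  L1: P0=E P1=I P2=I P3=I  mem[L1]=40
5. P0: store L0 := 24  bus=[BusUpgr]  L0: P0=M P1=I P2=I P3=I  mem[L0]=91
6. P0: load  L0  bus=[-]  L0: P0=M P1=I P2=I P3=I  mem[L0]=91
7. P2: load  L0  bus=[BusRd]  L0: P0=O P1=I P2=S P3=I  mem[L0]=91
8. P2: load  L1  bus=[BusRd]  L1: P0=S P1=I P2=S P3=I  mem[L1]=40
9. P2: store L1 := 42  bus=[BusUpgr]  L1: P0=I P1=I P2=M P3=I  mem[L1]=40
10. P0: load  L0  bus=[-]  L0: P0=O P1=I P2=S P3=I  mem[L0]=91
11. P1: store L1 := 53  bus=[BusRdX,Flush]  L1: P0=I P1=M P2=I P3=I  mem[L1]=42
12. P3: store L0 := 45  bus=[BusRdX,Flush]  L0: P0=I P1=I P2=I P3=M  mem[L0]=24
13. P0: load  L2  bus=[BusRd]  L2: P0=E P1=I P2=I P3=I  mem[L2]=50
14. P3: load  L0  bus=[-]  L0: P0=I P1=I P2=I P3=M  mem[L0]=24
15. P0: load  L0  bus=[BusRd]  L0: P0=S P1=I P2=I P3=O  mem[L0]=24
16. P3: load  L0  bus=[-]  L0: P0=S P1=I P2=I P3=O  mem[L0]=24
17. P3: store L0 := 16  bus=[BusUpgr]  L0: P0=I P1=I P2=I P3=M  mem[L0]=24
18. P0: load  L0  bus=[BusRd]  L0: P0=S P1=I P2=I P3=O  mem[L0]=24
19. P2: load  L0  bus=[BusRd]  L0: P0=S P1=I P2=S P3=O  mem[L0]=24
20. P3: store L0 := 52  bus=[BusUpgr]  L0: P0=I P1=I P2=I P3=M  mem[L0]=24
21. P3: load  L0  bus=[-]  L0: P0=I P1=I P2=I P3=M  mem[L0]=24
22. P3: load  L2  bus=[BusRd]  L2: P0=S P1=I P2=I P3=S  mem[L2]=50
23. P1: load  L0  bus=[BusRd]  L0: P0=I P1=S P2=I P3=O  mem[L0]=24
24. P2: store L0 := 41  bus=[BusRdX,Flush]  L0: P0=I P1=I P2=M P3=I  mem[L0]=52
25. P2: load  L0  bus=[-]  L0: P0=I P1=I P2=M P3=I  mem[L0]=52

bus = none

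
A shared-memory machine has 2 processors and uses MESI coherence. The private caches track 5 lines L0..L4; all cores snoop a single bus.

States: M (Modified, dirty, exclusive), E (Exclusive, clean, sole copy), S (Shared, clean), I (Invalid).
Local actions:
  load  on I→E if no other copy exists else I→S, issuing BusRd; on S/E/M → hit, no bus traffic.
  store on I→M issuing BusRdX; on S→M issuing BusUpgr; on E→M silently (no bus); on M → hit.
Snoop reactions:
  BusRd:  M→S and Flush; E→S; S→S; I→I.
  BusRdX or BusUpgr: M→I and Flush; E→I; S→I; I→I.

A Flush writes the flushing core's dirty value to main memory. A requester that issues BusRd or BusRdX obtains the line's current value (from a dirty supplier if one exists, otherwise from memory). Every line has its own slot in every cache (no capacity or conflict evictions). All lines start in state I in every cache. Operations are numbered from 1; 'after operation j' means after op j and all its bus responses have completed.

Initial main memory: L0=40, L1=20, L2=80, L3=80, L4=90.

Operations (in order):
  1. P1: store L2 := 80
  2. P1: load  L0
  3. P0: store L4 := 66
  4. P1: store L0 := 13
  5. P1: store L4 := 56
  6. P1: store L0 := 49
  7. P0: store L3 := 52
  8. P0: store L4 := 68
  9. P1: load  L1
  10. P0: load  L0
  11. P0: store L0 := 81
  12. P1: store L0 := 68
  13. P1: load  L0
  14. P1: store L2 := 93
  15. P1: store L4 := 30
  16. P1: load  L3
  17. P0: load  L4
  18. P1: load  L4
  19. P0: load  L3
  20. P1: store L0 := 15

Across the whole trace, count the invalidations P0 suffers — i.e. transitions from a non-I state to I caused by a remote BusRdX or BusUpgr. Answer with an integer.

invalidations = 3

  op1 P1: store L2 := 80 → I/M on L2; bus BusRdX; mem=80
  op2 P1: load  L0 → I/E on L0; bus BusRd; mem=40
  op3 P0: store L4 := 66 → M/I on L4; bus BusRdX; mem=90
  op4 P1: store L0 := 13 → I/M on L0; bus (none); mem=40
  op5 P1: store L4 := 56 → I/M on L4; bus BusRdX Flush; mem=66
  op6 P1: store L0 := 49 → I/M on L0; bus (none); mem=40
  op7 P0: store L3 := 52 → M/I on L3; bus BusRdX; mem=80
  op8 P0: store L4 := 68 → M/I on L4; bus BusRdX Flush; mem=56
  op9 P1: load  L1 → I/E on L1; bus BusRd; mem=20
  op10 P0: load  L0 → S/S on L0; bus BusRd Flush; mem=49
  op11 P0: store L0 := 81 → M/I on L0; bus BusUpgr; mem=49
  op12 P1: store L0 := 68 → I/M on L0; bus BusRdX Flush; mem=81
  op13 P1: load  L0 → I/M on L0; bus (none); mem=81
  op14 P1: store L2 := 93 → I/M on L2; bus (none); mem=80
  op15 P1: store L4 := 30 → I/M on L4; bus BusRdX Flush; mem=68
  op16 P1: load  L3 → S/S on L3; bus BusRd Flush; mem=52
  op17 P0: load  L4 → S/S on L4; bus BusRd Flush; mem=30
  op18 P1: load  L4 → S/S on L4; bus (none); mem=30
  op19 P0: load  L3 → S/S on L3; bus (none); mem=52
  op20 P1: store L0 := 15 → I/M on L0; bus (none); mem=81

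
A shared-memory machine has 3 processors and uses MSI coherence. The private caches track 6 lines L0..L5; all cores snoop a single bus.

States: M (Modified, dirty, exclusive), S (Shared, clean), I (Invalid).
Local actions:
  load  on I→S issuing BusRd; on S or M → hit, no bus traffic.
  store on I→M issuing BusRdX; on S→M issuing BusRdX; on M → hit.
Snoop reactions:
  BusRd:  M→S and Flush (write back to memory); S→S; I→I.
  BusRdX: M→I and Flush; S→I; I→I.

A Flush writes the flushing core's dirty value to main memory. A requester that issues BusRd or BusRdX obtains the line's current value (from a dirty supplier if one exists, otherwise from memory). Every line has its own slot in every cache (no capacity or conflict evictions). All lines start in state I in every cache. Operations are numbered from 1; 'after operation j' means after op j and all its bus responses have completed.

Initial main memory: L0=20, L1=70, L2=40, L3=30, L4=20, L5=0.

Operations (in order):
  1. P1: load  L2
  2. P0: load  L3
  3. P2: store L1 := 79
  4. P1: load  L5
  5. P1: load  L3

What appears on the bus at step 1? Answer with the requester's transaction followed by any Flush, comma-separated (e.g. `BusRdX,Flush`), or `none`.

1. P1: load  L2  bus=[BusRd]  L2: P0=I P1=S P2=I  mem[L2]=40
2. P0: load  L3  bus=[BusRd]  L3: P0=S P1=I P2=I  mem[L3]=30
3. P2: store L1 := 79  bus=[BusRdX]  L1: P0=I P1=I P2=M  mem[L1]=70
4. P1: load  L5  bus=[BusRd]  L5: P0=I P1=S P2=I  mem[L5]=0
5. P1: load  L3  bus=[BusRd]  L3: P0=S P1=S P2=I  mem[L3]=30

bus = BusRd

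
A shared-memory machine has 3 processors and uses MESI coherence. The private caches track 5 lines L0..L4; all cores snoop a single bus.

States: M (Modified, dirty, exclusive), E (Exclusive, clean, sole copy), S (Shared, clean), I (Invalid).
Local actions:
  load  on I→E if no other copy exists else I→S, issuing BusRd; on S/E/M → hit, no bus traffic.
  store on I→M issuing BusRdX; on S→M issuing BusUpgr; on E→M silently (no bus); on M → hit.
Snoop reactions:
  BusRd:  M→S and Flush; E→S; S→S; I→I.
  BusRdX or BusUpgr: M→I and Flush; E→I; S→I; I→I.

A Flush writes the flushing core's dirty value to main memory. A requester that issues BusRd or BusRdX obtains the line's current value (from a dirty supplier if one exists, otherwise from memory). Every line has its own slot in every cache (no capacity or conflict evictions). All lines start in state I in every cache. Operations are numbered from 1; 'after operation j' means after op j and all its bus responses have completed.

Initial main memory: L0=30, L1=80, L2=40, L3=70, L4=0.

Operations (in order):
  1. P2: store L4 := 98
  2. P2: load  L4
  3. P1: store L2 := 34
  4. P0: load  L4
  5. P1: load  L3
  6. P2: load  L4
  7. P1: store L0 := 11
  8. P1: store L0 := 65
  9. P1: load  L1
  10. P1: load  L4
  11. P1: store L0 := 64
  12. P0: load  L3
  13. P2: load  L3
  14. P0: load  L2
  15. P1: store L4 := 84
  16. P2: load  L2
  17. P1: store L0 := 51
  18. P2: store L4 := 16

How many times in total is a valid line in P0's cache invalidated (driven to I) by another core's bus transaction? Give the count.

step 1: P2: store L4 := 98  ⟶  IIM  (L4)  txn=BusRdX  M[L4]=0
step 2: P2: load  L4  ⟶  IIM  (L4)  txn=∅  M[L4]=0
step 3: P1: store L2 := 34  ⟶  IMI  (L2)  txn=BusRdX  M[L2]=40
step 4: P0: load  L4  ⟶  SIS  (L4)  txn=BusRd+Flush  M[L4]=98
step 5: P1: load  L3  ⟶  IEI  (L3)  txn=BusRd  M[L3]=70
step 6: P2: load  L4  ⟶  SIS  (L4)  txn=∅  M[L4]=98
step 7: P1: store L0 := 11  ⟶  IMI  (L0)  txn=BusRdX  M[L0]=30
step 8: P1: store L0 := 65  ⟶  IMI  (L0)  txn=∅  M[L0]=30
step 9: P1: load  L1  ⟶  IEI  (L1)  txn=BusRd  M[L1]=80
step 10: P1: load  L4  ⟶  SSS  (L4)  txn=BusRd  M[L4]=98
step 11: P1: store L0 := 64  ⟶  IMI  (L0)  txn=∅  M[L0]=30
step 12: P0: load  L3  ⟶  SSI  (L3)  txn=BusRd  M[L3]=70
step 13: P2: load  L3  ⟶  SSS  (L3)  txn=BusRd  M[L3]=70
step 14: P0: load  L2  ⟶  SSI  (L2)  txn=BusRd+Flush  M[L2]=34
step 15: P1: store L4 := 84  ⟶  IMI  (L4)  txn=BusUpgr  M[L4]=98
step 16: P2: load  L2  ⟶  SSS  (L2)  txn=BusRd  M[L2]=34
step 17: P1: store L0 := 51  ⟶  IMI  (L0)  txn=∅  M[L0]=30
step 18: P2: store L4 := 16  ⟶  IIM  (L4)  txn=BusRdX+Flush  M[L4]=84

invalidations = 1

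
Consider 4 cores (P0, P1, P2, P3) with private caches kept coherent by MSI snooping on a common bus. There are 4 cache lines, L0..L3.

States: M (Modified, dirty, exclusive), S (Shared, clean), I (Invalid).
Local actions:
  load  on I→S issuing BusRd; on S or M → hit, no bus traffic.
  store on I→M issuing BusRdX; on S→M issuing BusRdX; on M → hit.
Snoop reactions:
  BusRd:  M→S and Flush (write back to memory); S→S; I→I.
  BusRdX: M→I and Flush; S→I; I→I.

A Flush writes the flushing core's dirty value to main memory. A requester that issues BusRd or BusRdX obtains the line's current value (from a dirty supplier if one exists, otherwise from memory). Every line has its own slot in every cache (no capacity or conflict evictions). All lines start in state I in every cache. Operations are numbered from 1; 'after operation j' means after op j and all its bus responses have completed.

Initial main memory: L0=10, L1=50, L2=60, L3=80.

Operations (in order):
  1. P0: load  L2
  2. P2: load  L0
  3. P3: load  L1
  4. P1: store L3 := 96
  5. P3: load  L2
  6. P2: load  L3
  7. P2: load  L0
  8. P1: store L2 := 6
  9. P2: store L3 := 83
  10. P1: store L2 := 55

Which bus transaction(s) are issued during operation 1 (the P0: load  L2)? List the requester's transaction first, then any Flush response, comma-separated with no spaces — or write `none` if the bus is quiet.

[1] P0: load  L2 | P0:S(60), P1:I, P2:I, P3:I | bus: BusRd
[2] P2: load  L0 | P0:I, P1:I, P2:S(10), P3:I | bus: BusRd
[3] P3: load  L1 | P0:I, P1:I, P2:I, P3:S(50) | bus: BusRd
[4] P1: store L3 := 96 | P0:I, P1:M(96), P2:I, P3:I | bus: BusRdX
[5] P3: load  L2 | P0:S(60), P1:I, P2:I, P3:S(60) | bus: BusRd
[6] P2: load  L3 | P0:I, P1:S(96), P2:S(96), P3:I | bus: BusRd,Flush
[7] P2: load  L0 | P0:I, P1:I, P2:S(10), P3:I | bus: none
[8] P1: store L2 := 6 | P0:I, P1:M(6), P2:I, P3:I | bus: BusRdX
[9] P2: store L3 := 83 | P0:I, P1:I, P2:M(83), P3:I | bus: BusRdX
[10] P1: store L2 := 55 | P0:I, P1:M(55), P2:I, P3:I | bus: none

bus = BusRd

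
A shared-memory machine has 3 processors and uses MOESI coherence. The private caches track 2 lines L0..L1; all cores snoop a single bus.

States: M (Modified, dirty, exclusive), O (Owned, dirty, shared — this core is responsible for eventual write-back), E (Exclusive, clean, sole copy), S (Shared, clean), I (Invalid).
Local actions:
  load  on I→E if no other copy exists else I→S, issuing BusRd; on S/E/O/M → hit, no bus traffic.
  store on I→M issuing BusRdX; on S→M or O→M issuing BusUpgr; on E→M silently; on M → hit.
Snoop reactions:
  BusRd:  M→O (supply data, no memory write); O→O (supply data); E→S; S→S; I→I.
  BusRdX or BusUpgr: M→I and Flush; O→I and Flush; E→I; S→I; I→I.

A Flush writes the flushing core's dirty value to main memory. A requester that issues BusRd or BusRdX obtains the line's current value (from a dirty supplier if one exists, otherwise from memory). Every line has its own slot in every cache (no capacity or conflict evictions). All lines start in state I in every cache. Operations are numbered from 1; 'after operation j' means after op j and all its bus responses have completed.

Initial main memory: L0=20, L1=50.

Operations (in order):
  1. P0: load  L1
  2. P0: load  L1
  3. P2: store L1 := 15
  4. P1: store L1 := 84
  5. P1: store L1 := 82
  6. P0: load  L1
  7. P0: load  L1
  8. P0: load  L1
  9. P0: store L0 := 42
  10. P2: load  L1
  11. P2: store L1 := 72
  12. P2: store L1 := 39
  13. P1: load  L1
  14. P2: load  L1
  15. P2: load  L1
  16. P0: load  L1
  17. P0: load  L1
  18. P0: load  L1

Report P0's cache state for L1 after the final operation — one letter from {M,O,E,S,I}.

state = S

step 1: P0: load  L1  ⟶  EII  (L1)  txn=BusRd  M[L1]=50
step 2: P0: load  L1  ⟶  EII  (L1)  txn=∅  M[L1]=50
step 3: P2: store L1 := 15  ⟶  IIM  (L1)  txn=BusRdX  M[L1]=50
step 4: P1: store L1 := 84  ⟶  IMI  (L1)  txn=BusRdX+Flush  M[L1]=15
step 5: P1: store L1 := 82  ⟶  IMI  (L1)  txn=∅  M[L1]=15
step 6: P0: load  L1  ⟶  SOI  (L1)  txn=BusRd  M[L1]=15
step 7: P0: load  L1  ⟶  SOI  (L1)  txn=∅  M[L1]=15
step 8: P0: load  L1  ⟶  SOI  (L1)  txn=∅  M[L1]=15
step 9: P0: store L0 := 42  ⟶  MII  (L0)  txn=BusRdX  M[L0]=20
step 10: P2: load  L1  ⟶  SOS  (L1)  txn=BusRd  M[L1]=15
step 11: P2: store L1 := 72  ⟶  IIM  (L1)  txn=BusUpgr+Flush  M[L1]=82
step 12: P2: store L1 := 39  ⟶  IIM  (L1)  txn=∅  M[L1]=82
step 13: P1: load  L1  ⟶  ISO  (L1)  txn=BusRd  M[L1]=82
step 14: P2: load  L1  ⟶  ISO  (L1)  txn=∅  M[L1]=82
step 15: P2: load  L1  ⟶  ISO  (L1)  txn=∅  M[L1]=82
step 16: P0: load  L1  ⟶  SSO  (L1)  txn=BusRd  M[L1]=82
step 17: P0: load  L1  ⟶  SSO  (L1)  txn=∅  M[L1]=82
step 18: P0: load  L1  ⟶  SSO  (L1)  txn=∅  M[L1]=82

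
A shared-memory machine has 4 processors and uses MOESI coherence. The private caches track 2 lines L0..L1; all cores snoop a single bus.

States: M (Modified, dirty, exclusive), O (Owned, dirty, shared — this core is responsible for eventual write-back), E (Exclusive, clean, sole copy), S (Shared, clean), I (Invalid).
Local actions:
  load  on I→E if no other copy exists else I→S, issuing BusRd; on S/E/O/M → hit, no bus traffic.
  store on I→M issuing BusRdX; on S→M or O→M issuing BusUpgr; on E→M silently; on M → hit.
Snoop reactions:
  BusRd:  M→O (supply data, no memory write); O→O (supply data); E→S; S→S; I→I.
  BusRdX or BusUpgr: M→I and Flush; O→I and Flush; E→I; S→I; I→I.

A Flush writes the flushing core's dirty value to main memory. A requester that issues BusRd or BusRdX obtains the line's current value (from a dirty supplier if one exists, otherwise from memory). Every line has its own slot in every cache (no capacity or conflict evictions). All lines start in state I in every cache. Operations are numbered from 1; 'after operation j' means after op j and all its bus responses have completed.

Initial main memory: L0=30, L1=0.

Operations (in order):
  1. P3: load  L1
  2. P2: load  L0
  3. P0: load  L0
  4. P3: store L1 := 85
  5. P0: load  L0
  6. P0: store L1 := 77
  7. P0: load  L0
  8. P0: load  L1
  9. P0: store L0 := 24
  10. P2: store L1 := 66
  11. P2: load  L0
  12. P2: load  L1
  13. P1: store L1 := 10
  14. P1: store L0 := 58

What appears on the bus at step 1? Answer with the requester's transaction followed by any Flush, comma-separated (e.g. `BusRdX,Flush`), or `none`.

bus = BusRd

step 1: P3: load  L1  ⟶  IIIE  (L1)  txn=BusRd  M[L1]=0
step 2: P2: load  L0  ⟶  IIEI  (L0)  txn=BusRd  M[L0]=30
step 3: P0: load  L0  ⟶  SISI  (L0)  txn=BusRd  M[L0]=30
step 4: P3: store L1 := 85  ⟶  IIIM  (L1)  txn=∅  M[L1]=0
step 5: P0: load  L0  ⟶  SISI  (L0)  txn=∅  M[L0]=30
step 6: P0: store L1 := 77  ⟶  MIII  (L1)  txn=BusRdX+Flush  M[L1]=85
step 7: P0: load  L0  ⟶  SISI  (L0)  txn=∅  M[L0]=30
step 8: P0: load  L1  ⟶  MIII  (L1)  txn=∅  M[L1]=85
step 9: P0: store L0 := 24  ⟶  MIII  (L0)  txn=BusUpgr  M[L0]=30
step 10: P2: store L1 := 66  ⟶  IIMI  (L1)  txn=BusRdX+Flush  M[L1]=77
step 11: P2: load  L0  ⟶  OISI  (L0)  txn=BusRd  M[L0]=30
step 12: P2: load  L1  ⟶  IIMI  (L1)  txn=∅  M[L1]=77
step 13: P1: store L1 := 10  ⟶  IMII  (L1)  txn=BusRdX+Flush  M[L1]=66
step 14: P1: store L0 := 58  ⟶  IMII  (L0)  txn=BusRdX+Flush  M[L0]=24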